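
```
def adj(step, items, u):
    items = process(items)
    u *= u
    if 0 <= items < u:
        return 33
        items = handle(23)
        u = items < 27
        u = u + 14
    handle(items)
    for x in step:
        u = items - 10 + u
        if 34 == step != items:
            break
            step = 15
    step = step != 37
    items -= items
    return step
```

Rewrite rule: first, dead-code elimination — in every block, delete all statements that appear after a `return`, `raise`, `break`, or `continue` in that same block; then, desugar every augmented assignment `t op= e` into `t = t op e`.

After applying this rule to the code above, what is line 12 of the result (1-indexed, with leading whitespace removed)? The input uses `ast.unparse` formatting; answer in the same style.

items = items - items

Transformed code:
def adj(step, items, u):
    items = process(items)
    u = u * u
    if 0 <= items < u:
        return 33
    handle(items)
    for x in step:
        u = items - 10 + u
        if 34 == step != items:
            break
    step = step != 37
    items = items - items
    return step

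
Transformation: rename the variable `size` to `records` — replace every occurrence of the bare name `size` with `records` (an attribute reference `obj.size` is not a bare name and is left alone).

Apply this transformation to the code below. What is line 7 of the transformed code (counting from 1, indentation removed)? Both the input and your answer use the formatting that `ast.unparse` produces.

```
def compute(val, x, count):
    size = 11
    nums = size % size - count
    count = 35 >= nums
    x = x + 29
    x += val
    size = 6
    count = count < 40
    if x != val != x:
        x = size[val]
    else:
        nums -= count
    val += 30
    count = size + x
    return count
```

Transformed code:
def compute(val, x, count):
    records = 11
    nums = records % records - count
    count = 35 >= nums
    x = x + 29
    x += val
    records = 6
    count = count < 40
    if x != val != x:
        x = records[val]
    else:
        nums -= count
    val += 30
    count = records + x
    return count

records = 6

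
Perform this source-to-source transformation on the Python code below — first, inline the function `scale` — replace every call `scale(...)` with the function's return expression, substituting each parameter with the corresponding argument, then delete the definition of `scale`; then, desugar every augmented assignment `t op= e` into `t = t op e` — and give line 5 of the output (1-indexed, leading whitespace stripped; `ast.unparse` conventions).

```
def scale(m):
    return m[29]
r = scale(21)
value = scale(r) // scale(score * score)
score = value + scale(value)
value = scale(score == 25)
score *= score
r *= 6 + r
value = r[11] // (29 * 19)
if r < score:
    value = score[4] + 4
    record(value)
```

Transformed code:
r = 21[29]
value = r[29] // (score * score)[29]
score = value + value[29]
value = (score == 25)[29]
score = score * score
r = r * (6 + r)
value = r[11] // (29 * 19)
if r < score:
    value = score[4] + 4
    record(value)

score = score * score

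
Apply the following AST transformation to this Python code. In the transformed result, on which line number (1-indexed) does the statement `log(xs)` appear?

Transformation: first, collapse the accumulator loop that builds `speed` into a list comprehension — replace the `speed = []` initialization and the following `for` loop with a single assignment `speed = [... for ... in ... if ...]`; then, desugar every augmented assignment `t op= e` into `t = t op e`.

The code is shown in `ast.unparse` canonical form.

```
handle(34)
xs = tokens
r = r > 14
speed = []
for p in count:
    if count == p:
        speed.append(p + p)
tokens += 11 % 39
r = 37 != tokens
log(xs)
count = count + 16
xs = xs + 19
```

7

Transformed code:
handle(34)
xs = tokens
r = r > 14
speed = [p + p for p in count if count == p]
tokens = tokens + 11 % 39
r = 37 != tokens
log(xs)
count = count + 16
xs = xs + 19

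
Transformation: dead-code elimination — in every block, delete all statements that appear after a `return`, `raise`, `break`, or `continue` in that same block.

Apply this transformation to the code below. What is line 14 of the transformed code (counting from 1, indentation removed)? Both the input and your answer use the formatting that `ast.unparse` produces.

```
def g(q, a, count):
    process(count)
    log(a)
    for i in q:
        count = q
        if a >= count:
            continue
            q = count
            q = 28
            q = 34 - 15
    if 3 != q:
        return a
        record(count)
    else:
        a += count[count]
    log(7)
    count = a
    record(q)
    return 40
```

Transformed code:
def g(q, a, count):
    process(count)
    log(a)
    for i in q:
        count = q
        if a >= count:
            continue
    if 3 != q:
        return a
    else:
        a += count[count]
    log(7)
    count = a
    record(q)
    return 40

record(q)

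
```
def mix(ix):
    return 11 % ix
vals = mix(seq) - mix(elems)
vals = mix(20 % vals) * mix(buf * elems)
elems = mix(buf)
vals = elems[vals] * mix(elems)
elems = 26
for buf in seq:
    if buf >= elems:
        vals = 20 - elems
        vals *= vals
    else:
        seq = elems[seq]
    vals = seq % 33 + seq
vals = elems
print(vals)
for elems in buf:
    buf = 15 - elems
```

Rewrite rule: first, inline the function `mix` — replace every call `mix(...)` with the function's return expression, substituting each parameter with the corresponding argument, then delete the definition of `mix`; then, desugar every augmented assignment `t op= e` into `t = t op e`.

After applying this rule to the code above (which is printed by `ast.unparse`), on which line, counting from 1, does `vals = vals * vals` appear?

9

Transformed code:
vals = 11 % seq - 11 % elems
vals = 11 % (20 % vals) * (11 % (buf * elems))
elems = 11 % buf
vals = elems[vals] * (11 % elems)
elems = 26
for buf in seq:
    if buf >= elems:
        vals = 20 - elems
        vals = vals * vals
    else:
        seq = elems[seq]
    vals = seq % 33 + seq
vals = elems
print(vals)
for elems in buf:
    buf = 15 - elems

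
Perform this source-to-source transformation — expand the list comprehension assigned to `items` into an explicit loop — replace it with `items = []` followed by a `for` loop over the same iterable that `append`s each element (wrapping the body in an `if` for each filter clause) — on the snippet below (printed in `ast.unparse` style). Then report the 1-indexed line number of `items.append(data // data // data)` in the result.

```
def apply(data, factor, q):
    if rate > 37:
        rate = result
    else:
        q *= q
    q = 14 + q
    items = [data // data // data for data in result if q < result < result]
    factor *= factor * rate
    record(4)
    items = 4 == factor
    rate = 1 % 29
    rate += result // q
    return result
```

Transformed code:
def apply(data, factor, q):
    if rate > 37:
        rate = result
    else:
        q *= q
    q = 14 + q
    items = []
    for data in result:
        if q < result < result:
            items.append(data // data // data)
    factor *= factor * rate
    record(4)
    items = 4 == factor
    rate = 1 % 29
    rate += result // q
    return result

10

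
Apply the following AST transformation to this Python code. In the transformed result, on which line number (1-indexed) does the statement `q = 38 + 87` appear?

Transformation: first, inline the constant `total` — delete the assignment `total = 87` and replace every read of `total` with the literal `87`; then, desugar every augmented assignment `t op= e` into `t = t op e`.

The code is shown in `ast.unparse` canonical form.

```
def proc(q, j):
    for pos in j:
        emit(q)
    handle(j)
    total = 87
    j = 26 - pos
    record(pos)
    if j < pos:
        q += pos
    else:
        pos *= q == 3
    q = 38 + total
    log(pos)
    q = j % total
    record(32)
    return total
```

11

Transformed code:
def proc(q, j):
    for pos in j:
        emit(q)
    handle(j)
    j = 26 - pos
    record(pos)
    if j < pos:
        q = q + pos
    else:
        pos = pos * (q == 3)
    q = 38 + 87
    log(pos)
    q = j % 87
    record(32)
    return 87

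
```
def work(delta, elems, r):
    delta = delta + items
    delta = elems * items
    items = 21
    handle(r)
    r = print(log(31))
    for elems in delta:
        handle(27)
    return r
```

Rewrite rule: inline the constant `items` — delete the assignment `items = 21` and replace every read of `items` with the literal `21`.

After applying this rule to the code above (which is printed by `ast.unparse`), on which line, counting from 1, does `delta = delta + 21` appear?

Transformed code:
def work(delta, elems, r):
    delta = delta + 21
    delta = elems * 21
    handle(r)
    r = print(log(31))
    for elems in delta:
        handle(27)
    return r

2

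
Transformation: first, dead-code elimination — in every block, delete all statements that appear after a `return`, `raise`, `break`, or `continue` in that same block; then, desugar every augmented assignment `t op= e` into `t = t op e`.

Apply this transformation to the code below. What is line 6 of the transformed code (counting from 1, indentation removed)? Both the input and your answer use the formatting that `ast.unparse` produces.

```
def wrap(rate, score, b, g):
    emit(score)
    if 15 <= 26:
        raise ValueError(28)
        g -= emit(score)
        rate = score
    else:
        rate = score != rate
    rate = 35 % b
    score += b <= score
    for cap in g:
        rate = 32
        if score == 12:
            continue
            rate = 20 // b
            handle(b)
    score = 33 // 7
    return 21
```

rate = score != rate

Transformed code:
def wrap(rate, score, b, g):
    emit(score)
    if 15 <= 26:
        raise ValueError(28)
    else:
        rate = score != rate
    rate = 35 % b
    score = score + (b <= score)
    for cap in g:
        rate = 32
        if score == 12:
            continue
    score = 33 // 7
    return 21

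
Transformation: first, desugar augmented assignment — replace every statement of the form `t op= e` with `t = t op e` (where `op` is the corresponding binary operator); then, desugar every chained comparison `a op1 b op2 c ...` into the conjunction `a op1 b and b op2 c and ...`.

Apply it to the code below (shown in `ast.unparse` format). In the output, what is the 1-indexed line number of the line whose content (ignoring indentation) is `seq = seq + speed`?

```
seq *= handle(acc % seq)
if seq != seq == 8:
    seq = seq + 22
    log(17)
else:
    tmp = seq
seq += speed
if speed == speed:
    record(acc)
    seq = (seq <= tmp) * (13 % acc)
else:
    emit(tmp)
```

7

Transformed code:
seq = seq * handle(acc % seq)
if seq != seq and seq == 8:
    seq = seq + 22
    log(17)
else:
    tmp = seq
seq = seq + speed
if speed == speed:
    record(acc)
    seq = (seq <= tmp) * (13 % acc)
else:
    emit(tmp)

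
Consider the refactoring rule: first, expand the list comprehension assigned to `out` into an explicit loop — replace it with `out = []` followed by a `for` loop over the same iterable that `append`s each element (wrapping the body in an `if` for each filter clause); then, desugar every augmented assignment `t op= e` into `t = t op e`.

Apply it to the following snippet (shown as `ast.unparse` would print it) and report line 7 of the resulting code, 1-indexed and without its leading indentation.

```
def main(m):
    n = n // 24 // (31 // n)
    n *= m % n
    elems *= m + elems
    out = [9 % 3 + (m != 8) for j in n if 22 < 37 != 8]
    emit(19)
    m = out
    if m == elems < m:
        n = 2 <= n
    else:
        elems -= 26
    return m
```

if 22 < 37 != 8:

Transformed code:
def main(m):
    n = n // 24 // (31 // n)
    n = n * (m % n)
    elems = elems * (m + elems)
    out = []
    for j in n:
        if 22 < 37 != 8:
            out.append(9 % 3 + (m != 8))
    emit(19)
    m = out
    if m == elems < m:
        n = 2 <= n
    else:
        elems = elems - 26
    return m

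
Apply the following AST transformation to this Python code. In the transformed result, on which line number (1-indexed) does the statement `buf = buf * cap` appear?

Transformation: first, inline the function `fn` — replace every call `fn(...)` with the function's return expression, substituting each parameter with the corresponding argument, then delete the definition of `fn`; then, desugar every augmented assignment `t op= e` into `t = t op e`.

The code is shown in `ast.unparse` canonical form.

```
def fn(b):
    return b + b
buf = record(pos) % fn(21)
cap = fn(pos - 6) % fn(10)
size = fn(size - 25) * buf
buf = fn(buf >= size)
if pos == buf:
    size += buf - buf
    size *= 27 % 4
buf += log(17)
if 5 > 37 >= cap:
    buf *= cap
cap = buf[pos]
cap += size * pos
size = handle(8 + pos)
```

10

Transformed code:
buf = record(pos) % (21 + 21)
cap = (pos - 6 + (pos - 6)) % (10 + 10)
size = (size - 25 + (size - 25)) * buf
buf = (buf >= size) + (buf >= size)
if pos == buf:
    size = size + (buf - buf)
    size = size * (27 % 4)
buf = buf + log(17)
if 5 > 37 >= cap:
    buf = buf * cap
cap = buf[pos]
cap = cap + size * pos
size = handle(8 + pos)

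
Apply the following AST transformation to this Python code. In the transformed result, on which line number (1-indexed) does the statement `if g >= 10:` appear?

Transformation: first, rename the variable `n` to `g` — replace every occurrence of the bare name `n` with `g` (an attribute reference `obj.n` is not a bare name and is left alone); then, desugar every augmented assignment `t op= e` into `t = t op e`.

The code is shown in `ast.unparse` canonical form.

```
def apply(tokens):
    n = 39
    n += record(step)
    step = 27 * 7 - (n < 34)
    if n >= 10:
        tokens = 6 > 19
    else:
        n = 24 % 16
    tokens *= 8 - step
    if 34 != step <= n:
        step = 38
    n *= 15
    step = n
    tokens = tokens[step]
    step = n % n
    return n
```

Transformed code:
def apply(tokens):
    g = 39
    g = g + record(step)
    step = 27 * 7 - (g < 34)
    if g >= 10:
        tokens = 6 > 19
    else:
        g = 24 % 16
    tokens = tokens * (8 - step)
    if 34 != step <= g:
        step = 38
    g = g * 15
    step = g
    tokens = tokens[step]
    step = g % g
    return g

5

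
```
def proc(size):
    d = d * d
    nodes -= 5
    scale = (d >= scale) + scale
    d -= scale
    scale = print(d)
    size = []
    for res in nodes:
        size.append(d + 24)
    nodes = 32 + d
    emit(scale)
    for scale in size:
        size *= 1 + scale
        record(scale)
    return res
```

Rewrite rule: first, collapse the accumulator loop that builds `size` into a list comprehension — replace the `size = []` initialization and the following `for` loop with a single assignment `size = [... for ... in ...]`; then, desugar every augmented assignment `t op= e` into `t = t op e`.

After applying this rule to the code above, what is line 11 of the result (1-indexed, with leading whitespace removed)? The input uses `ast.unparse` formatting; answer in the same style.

size = size * (1 + scale)

Transformed code:
def proc(size):
    d = d * d
    nodes = nodes - 5
    scale = (d >= scale) + scale
    d = d - scale
    scale = print(d)
    size = [d + 24 for res in nodes]
    nodes = 32 + d
    emit(scale)
    for scale in size:
        size = size * (1 + scale)
        record(scale)
    return res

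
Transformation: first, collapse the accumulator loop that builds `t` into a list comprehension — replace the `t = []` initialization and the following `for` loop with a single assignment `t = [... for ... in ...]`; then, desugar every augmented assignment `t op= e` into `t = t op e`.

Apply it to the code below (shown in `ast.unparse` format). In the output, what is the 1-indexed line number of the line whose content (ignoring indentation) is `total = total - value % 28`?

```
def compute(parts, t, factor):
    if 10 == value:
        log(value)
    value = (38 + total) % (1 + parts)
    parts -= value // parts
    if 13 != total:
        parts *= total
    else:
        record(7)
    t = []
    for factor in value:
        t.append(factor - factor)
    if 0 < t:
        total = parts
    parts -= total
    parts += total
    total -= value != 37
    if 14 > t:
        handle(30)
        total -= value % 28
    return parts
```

Transformed code:
def compute(parts, t, factor):
    if 10 == value:
        log(value)
    value = (38 + total) % (1 + parts)
    parts = parts - value // parts
    if 13 != total:
        parts = parts * total
    else:
        record(7)
    t = [factor - factor for factor in value]
    if 0 < t:
        total = parts
    parts = parts - total
    parts = parts + total
    total = total - (value != 37)
    if 14 > t:
        handle(30)
        total = total - value % 28
    return parts

18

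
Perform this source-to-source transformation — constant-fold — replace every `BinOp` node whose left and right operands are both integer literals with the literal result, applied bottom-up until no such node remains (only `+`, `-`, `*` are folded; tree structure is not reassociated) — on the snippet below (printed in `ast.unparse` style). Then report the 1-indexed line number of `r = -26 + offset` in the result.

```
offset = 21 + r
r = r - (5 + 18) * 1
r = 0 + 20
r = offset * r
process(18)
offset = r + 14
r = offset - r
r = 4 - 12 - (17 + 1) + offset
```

Transformed code:
offset = 21 + r
r = r - 23
r = 20
r = offset * r
process(18)
offset = r + 14
r = offset - r
r = -26 + offset

8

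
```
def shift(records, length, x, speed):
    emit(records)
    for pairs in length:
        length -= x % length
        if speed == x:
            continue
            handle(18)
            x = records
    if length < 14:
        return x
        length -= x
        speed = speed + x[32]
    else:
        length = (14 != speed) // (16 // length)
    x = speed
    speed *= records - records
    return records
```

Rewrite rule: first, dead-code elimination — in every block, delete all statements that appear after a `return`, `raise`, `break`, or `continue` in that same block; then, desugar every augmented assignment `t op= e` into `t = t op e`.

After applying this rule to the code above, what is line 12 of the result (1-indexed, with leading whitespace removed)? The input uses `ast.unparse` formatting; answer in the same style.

speed = speed * (records - records)

Transformed code:
def shift(records, length, x, speed):
    emit(records)
    for pairs in length:
        length = length - x % length
        if speed == x:
            continue
    if length < 14:
        return x
    else:
        length = (14 != speed) // (16 // length)
    x = speed
    speed = speed * (records - records)
    return records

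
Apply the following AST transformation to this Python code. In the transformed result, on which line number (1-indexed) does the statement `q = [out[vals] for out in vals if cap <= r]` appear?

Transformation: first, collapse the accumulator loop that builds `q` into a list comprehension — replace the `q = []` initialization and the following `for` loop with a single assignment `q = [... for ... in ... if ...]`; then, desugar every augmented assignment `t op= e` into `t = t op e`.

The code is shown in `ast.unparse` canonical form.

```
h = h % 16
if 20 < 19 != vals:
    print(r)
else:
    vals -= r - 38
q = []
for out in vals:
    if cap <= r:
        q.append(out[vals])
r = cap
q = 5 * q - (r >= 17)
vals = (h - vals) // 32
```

6

Transformed code:
h = h % 16
if 20 < 19 != vals:
    print(r)
else:
    vals = vals - (r - 38)
q = [out[vals] for out in vals if cap <= r]
r = cap
q = 5 * q - (r >= 17)
vals = (h - vals) // 32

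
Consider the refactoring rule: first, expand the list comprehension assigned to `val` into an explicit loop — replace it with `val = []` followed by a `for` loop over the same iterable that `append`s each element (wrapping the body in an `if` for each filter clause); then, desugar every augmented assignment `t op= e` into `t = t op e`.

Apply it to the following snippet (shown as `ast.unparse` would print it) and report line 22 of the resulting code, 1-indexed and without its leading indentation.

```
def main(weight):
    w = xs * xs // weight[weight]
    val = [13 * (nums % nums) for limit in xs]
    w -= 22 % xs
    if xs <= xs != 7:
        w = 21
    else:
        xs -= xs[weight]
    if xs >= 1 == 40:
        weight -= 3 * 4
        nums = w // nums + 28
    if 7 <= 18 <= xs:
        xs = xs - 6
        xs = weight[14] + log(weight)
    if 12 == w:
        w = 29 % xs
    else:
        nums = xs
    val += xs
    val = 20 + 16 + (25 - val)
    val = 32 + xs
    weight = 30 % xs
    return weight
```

val = 20 + 16 + (25 - val)

Transformed code:
def main(weight):
    w = xs * xs // weight[weight]
    val = []
    for limit in xs:
        val.append(13 * (nums % nums))
    w = w - 22 % xs
    if xs <= xs != 7:
        w = 21
    else:
        xs = xs - xs[weight]
    if xs >= 1 == 40:
        weight = weight - 3 * 4
        nums = w // nums + 28
    if 7 <= 18 <= xs:
        xs = xs - 6
        xs = weight[14] + log(weight)
    if 12 == w:
        w = 29 % xs
    else:
        nums = xs
    val = val + xs
    val = 20 + 16 + (25 - val)
    val = 32 + xs
    weight = 30 % xs
    return weight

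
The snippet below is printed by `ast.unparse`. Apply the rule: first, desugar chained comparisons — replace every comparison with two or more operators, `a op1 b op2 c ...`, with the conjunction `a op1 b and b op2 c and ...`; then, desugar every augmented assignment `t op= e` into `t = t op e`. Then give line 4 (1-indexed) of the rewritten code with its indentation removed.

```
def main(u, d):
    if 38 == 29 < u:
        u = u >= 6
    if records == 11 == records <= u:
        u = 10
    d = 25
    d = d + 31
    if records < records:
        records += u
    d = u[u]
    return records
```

Transformed code:
def main(u, d):
    if 38 == 29 and 29 < u:
        u = u >= 6
    if records == 11 and 11 == records and (records <= u):
        u = 10
    d = 25
    d = d + 31
    if records < records:
        records = records + u
    d = u[u]
    return records

if records == 11 and 11 == records and (records <= u):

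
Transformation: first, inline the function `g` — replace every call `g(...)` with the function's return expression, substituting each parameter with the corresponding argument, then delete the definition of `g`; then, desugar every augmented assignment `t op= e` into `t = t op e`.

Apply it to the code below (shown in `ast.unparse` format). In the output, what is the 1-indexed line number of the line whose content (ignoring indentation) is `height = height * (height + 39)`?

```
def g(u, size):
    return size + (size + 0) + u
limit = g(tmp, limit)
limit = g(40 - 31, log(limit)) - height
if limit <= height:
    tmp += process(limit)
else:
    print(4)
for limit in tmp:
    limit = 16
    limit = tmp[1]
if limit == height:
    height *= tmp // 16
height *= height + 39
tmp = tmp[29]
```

12

Transformed code:
limit = limit + (limit + 0) + tmp
limit = log(limit) + (log(limit) + 0) + (40 - 31) - height
if limit <= height:
    tmp = tmp + process(limit)
else:
    print(4)
for limit in tmp:
    limit = 16
    limit = tmp[1]
if limit == height:
    height = height * (tmp // 16)
height = height * (height + 39)
tmp = tmp[29]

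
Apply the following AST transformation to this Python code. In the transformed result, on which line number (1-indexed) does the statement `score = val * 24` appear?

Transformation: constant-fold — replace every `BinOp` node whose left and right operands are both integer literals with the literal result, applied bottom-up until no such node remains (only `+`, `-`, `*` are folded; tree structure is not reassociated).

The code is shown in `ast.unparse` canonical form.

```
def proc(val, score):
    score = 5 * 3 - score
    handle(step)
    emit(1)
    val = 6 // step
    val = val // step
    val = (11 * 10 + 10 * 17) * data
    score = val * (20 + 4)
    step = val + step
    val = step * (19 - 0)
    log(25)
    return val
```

Transformed code:
def proc(val, score):
    score = 15 - score
    handle(step)
    emit(1)
    val = 6 // step
    val = val // step
    val = 280 * data
    score = val * 24
    step = val + step
    val = step * 19
    log(25)
    return val

8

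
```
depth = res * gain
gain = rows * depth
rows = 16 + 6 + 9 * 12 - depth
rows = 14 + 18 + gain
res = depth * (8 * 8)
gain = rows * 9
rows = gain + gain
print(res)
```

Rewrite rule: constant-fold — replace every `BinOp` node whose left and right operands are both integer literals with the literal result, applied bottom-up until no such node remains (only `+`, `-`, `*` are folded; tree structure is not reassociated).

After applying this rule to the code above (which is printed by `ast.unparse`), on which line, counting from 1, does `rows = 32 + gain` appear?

Transformed code:
depth = res * gain
gain = rows * depth
rows = 130 - depth
rows = 32 + gain
res = depth * 64
gain = rows * 9
rows = gain + gain
print(res)

4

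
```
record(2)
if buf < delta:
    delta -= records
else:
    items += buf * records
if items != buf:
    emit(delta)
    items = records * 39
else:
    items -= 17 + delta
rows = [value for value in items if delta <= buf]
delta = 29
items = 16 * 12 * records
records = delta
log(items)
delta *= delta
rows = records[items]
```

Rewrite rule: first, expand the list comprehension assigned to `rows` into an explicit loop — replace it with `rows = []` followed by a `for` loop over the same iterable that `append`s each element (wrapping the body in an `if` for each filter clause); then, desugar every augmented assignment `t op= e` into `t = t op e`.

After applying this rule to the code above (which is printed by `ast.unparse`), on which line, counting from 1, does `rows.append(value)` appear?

Transformed code:
record(2)
if buf < delta:
    delta = delta - records
else:
    items = items + buf * records
if items != buf:
    emit(delta)
    items = records * 39
else:
    items = items - (17 + delta)
rows = []
for value in items:
    if delta <= buf:
        rows.append(value)
delta = 29
items = 16 * 12 * records
records = delta
log(items)
delta = delta * delta
rows = records[items]

14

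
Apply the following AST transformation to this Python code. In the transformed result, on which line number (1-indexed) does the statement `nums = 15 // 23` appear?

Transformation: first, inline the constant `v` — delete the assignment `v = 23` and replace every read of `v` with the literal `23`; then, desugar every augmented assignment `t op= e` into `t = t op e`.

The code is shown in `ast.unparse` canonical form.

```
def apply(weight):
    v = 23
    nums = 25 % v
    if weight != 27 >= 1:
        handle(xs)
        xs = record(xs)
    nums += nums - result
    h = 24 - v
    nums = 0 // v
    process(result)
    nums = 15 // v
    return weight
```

10

Transformed code:
def apply(weight):
    nums = 25 % 23
    if weight != 27 >= 1:
        handle(xs)
        xs = record(xs)
    nums = nums + (nums - result)
    h = 24 - 23
    nums = 0 // 23
    process(result)
    nums = 15 // 23
    return weight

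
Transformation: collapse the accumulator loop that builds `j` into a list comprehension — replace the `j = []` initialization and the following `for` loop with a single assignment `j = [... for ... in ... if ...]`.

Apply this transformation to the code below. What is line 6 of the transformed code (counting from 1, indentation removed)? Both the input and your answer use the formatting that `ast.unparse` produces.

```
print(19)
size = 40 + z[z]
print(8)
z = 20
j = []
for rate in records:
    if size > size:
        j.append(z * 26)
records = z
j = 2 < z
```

records = z

Transformed code:
print(19)
size = 40 + z[z]
print(8)
z = 20
j = [z * 26 for rate in records if size > size]
records = z
j = 2 < z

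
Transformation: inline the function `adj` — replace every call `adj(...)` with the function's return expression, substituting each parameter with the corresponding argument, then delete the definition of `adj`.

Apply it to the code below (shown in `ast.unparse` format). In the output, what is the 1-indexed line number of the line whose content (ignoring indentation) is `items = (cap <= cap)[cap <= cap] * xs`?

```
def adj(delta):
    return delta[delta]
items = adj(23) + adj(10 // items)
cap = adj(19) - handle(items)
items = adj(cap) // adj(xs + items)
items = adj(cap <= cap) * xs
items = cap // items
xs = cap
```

Transformed code:
items = 23[23] + (10 // items)[10 // items]
cap = 19[19] - handle(items)
items = cap[cap] // (xs + items)[xs + items]
items = (cap <= cap)[cap <= cap] * xs
items = cap // items
xs = cap

4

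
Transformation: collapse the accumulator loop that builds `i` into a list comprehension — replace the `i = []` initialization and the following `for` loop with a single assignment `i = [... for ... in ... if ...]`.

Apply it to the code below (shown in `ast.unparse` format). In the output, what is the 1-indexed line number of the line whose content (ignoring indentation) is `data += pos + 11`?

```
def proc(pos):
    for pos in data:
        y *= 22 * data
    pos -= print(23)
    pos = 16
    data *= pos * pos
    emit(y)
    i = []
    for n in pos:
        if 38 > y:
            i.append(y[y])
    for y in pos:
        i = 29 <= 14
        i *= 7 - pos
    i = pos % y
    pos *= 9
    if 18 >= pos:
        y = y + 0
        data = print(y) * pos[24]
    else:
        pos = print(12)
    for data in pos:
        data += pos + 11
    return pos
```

20

Transformed code:
def proc(pos):
    for pos in data:
        y *= 22 * data
    pos -= print(23)
    pos = 16
    data *= pos * pos
    emit(y)
    i = [y[y] for n in pos if 38 > y]
    for y in pos:
        i = 29 <= 14
        i *= 7 - pos
    i = pos % y
    pos *= 9
    if 18 >= pos:
        y = y + 0
        data = print(y) * pos[24]
    else:
        pos = print(12)
    for data in pos:
        data += pos + 11
    return pos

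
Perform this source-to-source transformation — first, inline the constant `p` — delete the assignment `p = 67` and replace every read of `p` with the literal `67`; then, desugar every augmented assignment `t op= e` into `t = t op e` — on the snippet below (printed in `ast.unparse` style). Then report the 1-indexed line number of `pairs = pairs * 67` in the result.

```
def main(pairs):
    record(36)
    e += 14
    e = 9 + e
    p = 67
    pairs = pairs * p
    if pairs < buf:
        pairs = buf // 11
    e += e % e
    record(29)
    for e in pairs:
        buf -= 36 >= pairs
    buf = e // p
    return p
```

5

Transformed code:
def main(pairs):
    record(36)
    e = e + 14
    e = 9 + e
    pairs = pairs * 67
    if pairs < buf:
        pairs = buf // 11
    e = e + e % e
    record(29)
    for e in pairs:
        buf = buf - (36 >= pairs)
    buf = e // 67
    return 67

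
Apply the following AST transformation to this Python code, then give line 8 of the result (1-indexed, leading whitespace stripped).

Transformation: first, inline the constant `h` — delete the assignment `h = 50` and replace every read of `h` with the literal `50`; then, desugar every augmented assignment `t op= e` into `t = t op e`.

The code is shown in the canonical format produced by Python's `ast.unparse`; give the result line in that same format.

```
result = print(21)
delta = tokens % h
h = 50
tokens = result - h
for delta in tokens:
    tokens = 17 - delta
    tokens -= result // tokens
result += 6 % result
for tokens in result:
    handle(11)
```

for tokens in result:

Transformed code:
result = print(21)
delta = tokens % 50
tokens = result - 50
for delta in tokens:
    tokens = 17 - delta
    tokens = tokens - result // tokens
result = result + 6 % result
for tokens in result:
    handle(11)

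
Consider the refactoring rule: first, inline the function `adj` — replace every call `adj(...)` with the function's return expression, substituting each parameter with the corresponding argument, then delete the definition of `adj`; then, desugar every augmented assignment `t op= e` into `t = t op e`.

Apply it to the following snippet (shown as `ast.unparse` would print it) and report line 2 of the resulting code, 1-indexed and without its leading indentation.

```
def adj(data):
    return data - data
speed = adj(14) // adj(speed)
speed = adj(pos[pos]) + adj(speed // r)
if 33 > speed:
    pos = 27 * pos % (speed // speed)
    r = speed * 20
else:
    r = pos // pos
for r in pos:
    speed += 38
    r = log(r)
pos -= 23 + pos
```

Transformed code:
speed = (14 - 14) // (speed - speed)
speed = pos[pos] - pos[pos] + (speed // r - speed // r)
if 33 > speed:
    pos = 27 * pos % (speed // speed)
    r = speed * 20
else:
    r = pos // pos
for r in pos:
    speed = speed + 38
    r = log(r)
pos = pos - (23 + pos)

speed = pos[pos] - pos[pos] + (speed // r - speed // r)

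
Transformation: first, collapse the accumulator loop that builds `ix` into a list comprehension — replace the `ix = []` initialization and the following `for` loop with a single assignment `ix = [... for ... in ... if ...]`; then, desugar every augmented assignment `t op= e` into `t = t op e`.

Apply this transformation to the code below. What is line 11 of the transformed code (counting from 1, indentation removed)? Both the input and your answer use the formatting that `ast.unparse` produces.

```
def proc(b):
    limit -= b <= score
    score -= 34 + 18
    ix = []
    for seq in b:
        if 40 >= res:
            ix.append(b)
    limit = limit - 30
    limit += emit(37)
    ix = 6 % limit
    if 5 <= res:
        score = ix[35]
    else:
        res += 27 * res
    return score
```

Transformed code:
def proc(b):
    limit = limit - (b <= score)
    score = score - (34 + 18)
    ix = [b for seq in b if 40 >= res]
    limit = limit - 30
    limit = limit + emit(37)
    ix = 6 % limit
    if 5 <= res:
        score = ix[35]
    else:
        res = res + 27 * res
    return score

res = res + 27 * res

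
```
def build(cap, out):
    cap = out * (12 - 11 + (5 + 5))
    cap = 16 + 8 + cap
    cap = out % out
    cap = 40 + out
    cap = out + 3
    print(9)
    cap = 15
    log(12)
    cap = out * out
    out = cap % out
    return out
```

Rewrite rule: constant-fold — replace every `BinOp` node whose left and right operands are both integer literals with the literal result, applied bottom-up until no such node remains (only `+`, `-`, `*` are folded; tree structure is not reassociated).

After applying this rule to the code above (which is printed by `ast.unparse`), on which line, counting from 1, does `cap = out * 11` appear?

2

Transformed code:
def build(cap, out):
    cap = out * 11
    cap = 24 + cap
    cap = out % out
    cap = 40 + out
    cap = out + 3
    print(9)
    cap = 15
    log(12)
    cap = out * out
    out = cap % out
    return out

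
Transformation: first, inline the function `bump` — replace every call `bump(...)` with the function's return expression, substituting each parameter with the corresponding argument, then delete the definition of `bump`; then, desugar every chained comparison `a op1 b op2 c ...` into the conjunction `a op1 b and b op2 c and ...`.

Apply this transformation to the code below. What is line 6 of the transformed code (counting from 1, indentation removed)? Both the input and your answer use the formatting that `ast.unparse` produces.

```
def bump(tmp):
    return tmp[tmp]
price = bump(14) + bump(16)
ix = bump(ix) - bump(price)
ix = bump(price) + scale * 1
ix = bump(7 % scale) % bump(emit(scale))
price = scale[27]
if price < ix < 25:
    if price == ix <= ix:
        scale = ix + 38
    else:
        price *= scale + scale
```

Transformed code:
price = 14[14] + 16[16]
ix = ix[ix] - price[price]
ix = price[price] + scale * 1
ix = (7 % scale)[7 % scale] % emit(scale)[emit(scale)]
price = scale[27]
if price < ix and ix < 25:
    if price == ix and ix <= ix:
        scale = ix + 38
    else:
        price *= scale + scale

if price < ix and ix < 25:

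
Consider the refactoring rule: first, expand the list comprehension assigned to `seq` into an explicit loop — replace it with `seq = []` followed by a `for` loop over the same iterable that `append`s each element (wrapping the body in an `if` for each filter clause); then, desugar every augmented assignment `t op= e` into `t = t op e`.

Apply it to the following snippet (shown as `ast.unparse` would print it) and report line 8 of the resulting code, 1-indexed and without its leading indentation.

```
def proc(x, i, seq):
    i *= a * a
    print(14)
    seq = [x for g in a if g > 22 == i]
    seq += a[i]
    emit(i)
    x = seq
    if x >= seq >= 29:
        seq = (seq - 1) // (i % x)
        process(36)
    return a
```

Transformed code:
def proc(x, i, seq):
    i = i * (a * a)
    print(14)
    seq = []
    for g in a:
        if g > 22 == i:
            seq.append(x)
    seq = seq + a[i]
    emit(i)
    x = seq
    if x >= seq >= 29:
        seq = (seq - 1) // (i % x)
        process(36)
    return a

seq = seq + a[i]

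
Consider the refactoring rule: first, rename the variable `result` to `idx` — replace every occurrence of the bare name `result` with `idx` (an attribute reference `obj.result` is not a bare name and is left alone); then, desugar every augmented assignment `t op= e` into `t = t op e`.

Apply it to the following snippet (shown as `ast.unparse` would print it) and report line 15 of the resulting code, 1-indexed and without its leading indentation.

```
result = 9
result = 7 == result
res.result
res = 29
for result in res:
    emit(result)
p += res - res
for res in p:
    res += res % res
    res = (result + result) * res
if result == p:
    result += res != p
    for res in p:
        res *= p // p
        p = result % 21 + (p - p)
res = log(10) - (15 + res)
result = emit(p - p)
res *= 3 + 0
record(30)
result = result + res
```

Transformed code:
idx = 9
idx = 7 == idx
res.result
res = 29
for idx in res:
    emit(idx)
p = p + (res - res)
for res in p:
    res = res + res % res
    res = (idx + idx) * res
if idx == p:
    idx = idx + (res != p)
    for res in p:
        res = res * (p // p)
        p = idx % 21 + (p - p)
res = log(10) - (15 + res)
idx = emit(p - p)
res = res * (3 + 0)
record(30)
idx = idx + res

p = idx % 21 + (p - p)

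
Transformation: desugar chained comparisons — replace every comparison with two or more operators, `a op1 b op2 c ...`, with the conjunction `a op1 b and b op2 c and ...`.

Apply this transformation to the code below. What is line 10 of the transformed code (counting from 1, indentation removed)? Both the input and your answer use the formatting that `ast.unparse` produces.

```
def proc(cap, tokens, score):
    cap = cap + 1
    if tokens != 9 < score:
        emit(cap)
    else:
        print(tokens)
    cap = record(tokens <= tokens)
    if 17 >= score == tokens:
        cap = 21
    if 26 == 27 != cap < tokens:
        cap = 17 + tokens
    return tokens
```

if 26 == 27 and 27 != cap and (cap < tokens):

Transformed code:
def proc(cap, tokens, score):
    cap = cap + 1
    if tokens != 9 and 9 < score:
        emit(cap)
    else:
        print(tokens)
    cap = record(tokens <= tokens)
    if 17 >= score and score == tokens:
        cap = 21
    if 26 == 27 and 27 != cap and (cap < tokens):
        cap = 17 + tokens
    return tokens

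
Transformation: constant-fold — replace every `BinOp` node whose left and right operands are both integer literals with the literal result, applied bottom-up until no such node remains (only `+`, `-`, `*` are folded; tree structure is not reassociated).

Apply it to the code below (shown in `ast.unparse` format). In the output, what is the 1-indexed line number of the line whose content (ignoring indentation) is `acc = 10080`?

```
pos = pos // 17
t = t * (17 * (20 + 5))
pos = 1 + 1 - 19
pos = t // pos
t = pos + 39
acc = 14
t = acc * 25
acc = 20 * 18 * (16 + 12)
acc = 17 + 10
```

Transformed code:
pos = pos // 17
t = t * 425
pos = -17
pos = t // pos
t = pos + 39
acc = 14
t = acc * 25
acc = 10080
acc = 27

8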